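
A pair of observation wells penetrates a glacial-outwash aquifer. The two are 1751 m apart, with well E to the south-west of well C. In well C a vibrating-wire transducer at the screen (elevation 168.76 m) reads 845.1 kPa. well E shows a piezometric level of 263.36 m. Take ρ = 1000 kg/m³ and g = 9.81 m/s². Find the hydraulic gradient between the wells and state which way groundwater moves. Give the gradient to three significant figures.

Pressure head at well C: ψ = P/(ρg) = 845.1×1000 / (1000 × 9.81) = 86.15 m.
Total head at well C: h = z + ψ = 168.76 + 86.15 = 254.91 m.
Total head at well E: h = 263.36 m (water level in the piezometer is the total head).
Head difference: h(well C) − h(well E) = 254.91 − 263.36 = -8.45 m.
Hydraulic gradient: i = |Δh| / L = 8.45 / 1751 = 0.00483.
Flow is from higher to lower head: from well E toward well C, i.e. toward the north-east.

i ≈ 0.00483; groundwater flows toward the north-east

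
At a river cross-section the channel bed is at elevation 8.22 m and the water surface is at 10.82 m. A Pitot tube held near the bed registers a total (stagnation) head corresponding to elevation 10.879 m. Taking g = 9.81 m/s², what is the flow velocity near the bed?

Near the bed, under hydrostatic conditions, the piezometric head (z + ψ) equals the free-surface elevation, 10.82 m.
Velocity head = total − piezometric = 10.879 − 10.82 = 0.059 m.
v = √(2g·h_v) = √(2 × 9.81 × 0.059) = 1.08 m/s.

v ≈ 1.08 m/s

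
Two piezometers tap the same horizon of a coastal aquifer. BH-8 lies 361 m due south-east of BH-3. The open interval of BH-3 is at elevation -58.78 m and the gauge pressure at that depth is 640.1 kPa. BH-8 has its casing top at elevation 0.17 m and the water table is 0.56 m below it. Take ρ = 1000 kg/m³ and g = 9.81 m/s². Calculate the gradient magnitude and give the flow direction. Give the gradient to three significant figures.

Pressure head at BH-3: ψ = P/(ρg) = 640.1×1000 / (1000 × 9.81) = 65.25 m.
Total head at BH-3: h = z + ψ = -58.78 + 65.25 = 6.47 m.
Total head at BH-8: h = 0.17 − 0.56 = -0.39 m.
Head difference: h(BH-3) − h(BH-8) = 6.47 − (-0.39) = 6.86 m.
Hydraulic gradient: i = |Δh| / L = 6.86 / 361 = 0.0190.
Flow is from higher to lower head: from BH-3 toward BH-8, i.e. toward the south-east.

i ≈ 0.0190; groundwater flows toward the south-east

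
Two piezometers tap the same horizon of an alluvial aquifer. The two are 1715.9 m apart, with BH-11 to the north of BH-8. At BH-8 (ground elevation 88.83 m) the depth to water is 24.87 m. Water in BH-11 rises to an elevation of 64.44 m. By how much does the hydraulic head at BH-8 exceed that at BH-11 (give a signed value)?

Total head at BH-8: h = 88.83 − 24.87 = 63.96 m.
Total head at BH-11: h = 64.44 m (water level in the piezometer is the total head).
Head difference: h(BH-8) − h(BH-11) = 63.96 − 64.44 = -0.48 m.

Δh ≈ -0.48 m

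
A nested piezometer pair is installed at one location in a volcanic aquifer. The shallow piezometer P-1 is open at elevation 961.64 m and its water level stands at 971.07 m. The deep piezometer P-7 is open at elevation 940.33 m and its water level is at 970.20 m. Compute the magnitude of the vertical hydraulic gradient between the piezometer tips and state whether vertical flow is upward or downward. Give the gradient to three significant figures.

Total head at P-1: h = 971.07 m (water level in the standpipe).
Total head at P-7: h = 970.20 m.
Δh = h(P-1) − h(P-7) = 971.07 − 970.20 = 0.87 m.
Vertical separation Δz = 961.64 − 940.33 = 21.31 m.
|i_v| = |Δh| / Δz = 0.87 / 21.31 = 0.0408.
Head is higher in the shallow piezometer, so vertical flow is downward (recharge condition).

|i_v| ≈ 0.0408; vertical flow is downward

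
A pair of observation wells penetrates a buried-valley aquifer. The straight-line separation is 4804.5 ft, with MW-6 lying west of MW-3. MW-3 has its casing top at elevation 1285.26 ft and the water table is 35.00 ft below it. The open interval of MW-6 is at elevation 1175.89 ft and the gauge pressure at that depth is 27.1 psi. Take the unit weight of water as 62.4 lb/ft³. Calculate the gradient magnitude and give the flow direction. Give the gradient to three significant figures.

i ≈ 0.00246; groundwater flows toward the west

Total head at MW-3: h = 1285.26 − 35.00 = 1250.26 ft.
Pressure head at MW-6: ψ = 144·P/γ = 144 × 27.1 / 62.4 = 62.54 ft.
Total head at MW-6: h = z + ψ = 1175.89 + 62.54 = 1238.43 ft.
Head difference: h(MW-3) − h(MW-6) = 1250.26 − 1238.43 = 11.83 ft.
Hydraulic gradient: i = |Δh| / L = 11.83 / 4804.5 = 0.00246.
Flow is from higher to lower head: from MW-3 toward MW-6, i.e. toward the west.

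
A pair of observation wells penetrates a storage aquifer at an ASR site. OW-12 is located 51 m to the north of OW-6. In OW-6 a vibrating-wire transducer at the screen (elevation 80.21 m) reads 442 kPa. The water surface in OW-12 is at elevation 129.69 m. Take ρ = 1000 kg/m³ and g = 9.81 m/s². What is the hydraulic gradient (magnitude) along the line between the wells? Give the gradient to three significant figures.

Pressure head at OW-6: ψ = P/(ρg) = 442×1000 / (1000 × 9.81) = 45.06 m.
Total head at OW-6: h = z + ψ = 80.21 + 45.06 = 125.27 m.
Total head at OW-12: h = 129.69 m (water level in the piezometer is the total head).
Head difference: h(OW-6) − h(OW-12) = 125.27 − 129.69 = -4.42 m.
Hydraulic gradient: i = |Δh| / L = 4.42 / 51 = 0.0867.

i ≈ 0.0867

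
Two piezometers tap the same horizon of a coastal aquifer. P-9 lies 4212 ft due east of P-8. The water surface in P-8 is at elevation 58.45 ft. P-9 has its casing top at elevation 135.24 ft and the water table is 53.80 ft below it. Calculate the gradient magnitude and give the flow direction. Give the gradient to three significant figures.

i ≈ 0.00546; groundwater flows toward the west

Total head at P-8: h = 58.45 ft (water level in the piezometer is the total head).
Total head at P-9: h = 135.24 − 53.80 = 81.44 ft.
Head difference: h(P-8) − h(P-9) = 58.45 − 81.44 = -22.99 ft.
Hydraulic gradient: i = |Δh| / L = 22.99 / 4212 = 0.00546.
Flow is from higher to lower head: from P-9 toward P-8, i.e. toward the west.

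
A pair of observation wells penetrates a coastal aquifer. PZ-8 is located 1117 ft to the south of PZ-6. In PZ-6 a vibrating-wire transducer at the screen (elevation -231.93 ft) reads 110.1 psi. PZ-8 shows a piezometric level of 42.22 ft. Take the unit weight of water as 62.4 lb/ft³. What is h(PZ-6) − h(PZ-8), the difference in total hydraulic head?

Pressure head at PZ-6: ψ = 144·P/γ = 144 × 110.1 / 62.4 = 254.08 ft.
Total head at PZ-6: h = z + ψ = -231.93 + 254.08 = 22.15 ft.
Total head at PZ-8: h = 42.22 ft (water level in the piezometer is the total head).
Head difference: h(PZ-6) − h(PZ-8) = 22.15 − 42.22 = -20.07 ft.

Δh ≈ -20.07 ft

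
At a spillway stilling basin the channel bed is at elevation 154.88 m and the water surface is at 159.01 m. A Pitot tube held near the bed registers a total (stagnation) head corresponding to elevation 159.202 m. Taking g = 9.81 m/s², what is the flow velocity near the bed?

v ≈ 1.94 m/s

Near the bed, under hydrostatic conditions, the piezometric head (z + ψ) equals the free-surface elevation, 159.01 m.
Velocity head = total − piezometric = 159.202 − 159.01 = 0.192 m.
v = √(2g·h_v) = √(2 × 9.81 × 0.192) = 1.94 m/s.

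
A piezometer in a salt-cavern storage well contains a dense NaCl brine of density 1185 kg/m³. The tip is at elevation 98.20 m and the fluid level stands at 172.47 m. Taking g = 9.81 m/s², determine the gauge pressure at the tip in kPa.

P ≈ 863 kPa

Pressure head ψ = h − z = 172.47 − 98.20 = 74.27 m.
P = ρgψ = 1185 × 9.81 × 74.27 = 863378 Pa ≈ 863 kPa.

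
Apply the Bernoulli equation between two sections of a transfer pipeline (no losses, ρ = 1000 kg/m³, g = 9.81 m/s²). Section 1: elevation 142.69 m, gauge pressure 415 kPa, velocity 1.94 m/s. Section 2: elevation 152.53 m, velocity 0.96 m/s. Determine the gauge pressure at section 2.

Pressure head at 1: ψ₁ = P₁/(ρg) = 415×1000 / (1000 × 9.81) = 42.30 m.
Velocity heads: v₁²/2g = 1.94²/19.62 = 0.192 m; v₂²/2g = 0.96²/19.62 = 0.047 m.
Total head H = z₁ + ψ₁ + v₁²/2g = 142.69 + 42.30 + 0.192 = 185.18 m.
ψ₂ = H − z₂ − v₂²/2g = 185.18 − 152.53 − 0.047 = 32.60 m.
P₂ = ρgψ₂ = 1000 × 9.81 × 32.60 ≈ 320 kPa.

P₂ ≈ 320 kPa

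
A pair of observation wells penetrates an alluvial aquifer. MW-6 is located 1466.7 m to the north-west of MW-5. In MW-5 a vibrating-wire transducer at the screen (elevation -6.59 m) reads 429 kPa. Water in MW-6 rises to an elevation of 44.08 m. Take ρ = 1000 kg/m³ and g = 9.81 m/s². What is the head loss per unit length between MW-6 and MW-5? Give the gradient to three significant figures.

Pressure head at MW-5: ψ = P/(ρg) = 429×1000 / (1000 × 9.81) = 43.73 m.
Total head at MW-5: h = z + ψ = -6.59 + 43.73 = 37.14 m.
Total head at MW-6: h = 44.08 m (water level in the piezometer is the total head).
Head difference: h(MW-5) − h(MW-6) = 37.14 − 44.08 = -6.94 m.
Hydraulic gradient: i = |Δh| / L = 6.94 / 1466.7 = 0.00473.

i ≈ 0.00473 m/m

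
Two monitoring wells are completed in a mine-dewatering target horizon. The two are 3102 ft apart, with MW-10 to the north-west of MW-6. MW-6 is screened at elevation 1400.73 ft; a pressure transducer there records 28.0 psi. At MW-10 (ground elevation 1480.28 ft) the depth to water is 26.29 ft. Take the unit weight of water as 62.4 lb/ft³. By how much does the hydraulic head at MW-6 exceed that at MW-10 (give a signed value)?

Pressure head at MW-6: ψ = 144·P/γ = 144 × 28.0 / 62.4 = 64.62 ft.
Total head at MW-6: h = z + ψ = 1400.73 + 64.62 = 1465.35 ft.
Total head at MW-10: h = 1480.28 − 26.29 = 1453.99 ft.
Head difference: h(MW-6) − h(MW-10) = 1465.35 − 1453.99 = 11.36 ft.

Δh ≈ 11.36 ft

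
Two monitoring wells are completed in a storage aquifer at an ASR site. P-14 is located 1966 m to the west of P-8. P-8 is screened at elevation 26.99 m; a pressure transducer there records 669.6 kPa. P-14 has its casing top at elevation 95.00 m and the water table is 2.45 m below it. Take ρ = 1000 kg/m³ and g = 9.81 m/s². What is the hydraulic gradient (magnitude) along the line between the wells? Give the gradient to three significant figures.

i ≈ 0.00137

Pressure head at P-8: ψ = P/(ρg) = 669.6×1000 / (1000 × 9.81) = 68.26 m.
Total head at P-8: h = z + ψ = 26.99 + 68.26 = 95.25 m.
Total head at P-14: h = 95.00 − 2.45 = 92.55 m.
Head difference: h(P-8) − h(P-14) = 95.25 − 92.55 = 2.70 m.
Hydraulic gradient: i = |Δh| / L = 2.70 / 1966 = 0.00137.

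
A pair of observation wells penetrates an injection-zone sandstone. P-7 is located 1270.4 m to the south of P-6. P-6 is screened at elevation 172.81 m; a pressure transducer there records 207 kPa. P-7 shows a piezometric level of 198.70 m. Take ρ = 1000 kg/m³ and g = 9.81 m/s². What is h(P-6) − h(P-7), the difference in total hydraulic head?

Pressure head at P-6: ψ = P/(ρg) = 207×1000 / (1000 × 9.81) = 21.10 m.
Total head at P-6: h = z + ψ = 172.81 + 21.10 = 193.91 m.
Total head at P-7: h = 198.70 m (water level in the piezometer is the total head).
Head difference: h(P-6) − h(P-7) = 193.91 − 198.70 = -4.79 m.

Δh ≈ -4.79 m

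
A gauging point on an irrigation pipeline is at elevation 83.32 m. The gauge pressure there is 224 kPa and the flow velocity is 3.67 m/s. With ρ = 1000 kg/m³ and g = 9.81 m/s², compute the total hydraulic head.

Pressure head ψ = P/(ρg) = 224×1000 / (1000 × 9.81) = 22.83 m.
Velocity head = v²/(2g) = 3.67² / (2 × 9.81) = 0.686 m.
h = z + ψ + v²/(2g) = 83.32 + 22.83 + 0.686 = 106.84 m.

h ≈ 106.84 m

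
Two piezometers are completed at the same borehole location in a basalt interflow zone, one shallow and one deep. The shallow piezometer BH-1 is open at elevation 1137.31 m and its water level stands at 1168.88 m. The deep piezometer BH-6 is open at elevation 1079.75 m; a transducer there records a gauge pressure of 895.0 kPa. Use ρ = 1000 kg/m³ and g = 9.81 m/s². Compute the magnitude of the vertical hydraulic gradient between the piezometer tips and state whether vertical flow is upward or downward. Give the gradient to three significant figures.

|i_v| ≈ 0.0365; vertical flow is upward

Total head at BH-1: h = 1168.88 m (water level in the standpipe).
Pressure head at BH-6: ψ = P/(ρg) = 895.0×1000 / (1000 × 9.81) = 91.23 m.
Total head at BH-6: h = z + ψ = 1079.75 + 91.23 = 1170.98 m.
Δh = h(BH-1) − h(BH-6) = 1168.88 − 1170.98 = -2.10 m.
Vertical separation Δz = 1137.31 − 1079.75 = 57.56 m.
|i_v| = |Δh| / Δz = 2.10 / 57.56 = 0.0365.
Head is higher in the deep piezometer, so vertical flow is upward (discharge condition).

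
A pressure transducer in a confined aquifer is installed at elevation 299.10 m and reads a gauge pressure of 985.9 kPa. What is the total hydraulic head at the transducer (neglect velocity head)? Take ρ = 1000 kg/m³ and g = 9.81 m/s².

ψ = P/(ρg) = 985.9×1000 / (1000 × 9.81) = 100.50 m.
h = z + ψ = 299.10 + 100.50 = 399.60 m.

h ≈ 399.60 m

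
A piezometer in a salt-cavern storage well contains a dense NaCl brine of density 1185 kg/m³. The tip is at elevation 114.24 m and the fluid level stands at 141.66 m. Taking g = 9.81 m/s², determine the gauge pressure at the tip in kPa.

P ≈ 319 kPa

Pressure head ψ = h − z = 141.66 − 114.24 = 27.42 m.
P = ρgψ = 1185 × 9.81 × 27.42 = 318753 Pa ≈ 319 kPa.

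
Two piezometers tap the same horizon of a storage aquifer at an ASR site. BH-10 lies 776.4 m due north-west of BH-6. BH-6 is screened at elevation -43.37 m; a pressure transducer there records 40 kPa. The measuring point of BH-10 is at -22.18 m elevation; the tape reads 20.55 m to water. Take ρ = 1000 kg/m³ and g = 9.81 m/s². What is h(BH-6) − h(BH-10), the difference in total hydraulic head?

Pressure head at BH-6: ψ = P/(ρg) = 40×1000 / (1000 × 9.81) = 4.08 m.
Total head at BH-6: h = z + ψ = -43.37 + 4.08 = -39.29 m.
Total head at BH-10: h = -22.18 − 20.55 = -42.73 m.
Head difference: h(BH-6) − h(BH-10) = -39.29 − (-42.73) = 3.44 m.

Δh ≈ 3.44 m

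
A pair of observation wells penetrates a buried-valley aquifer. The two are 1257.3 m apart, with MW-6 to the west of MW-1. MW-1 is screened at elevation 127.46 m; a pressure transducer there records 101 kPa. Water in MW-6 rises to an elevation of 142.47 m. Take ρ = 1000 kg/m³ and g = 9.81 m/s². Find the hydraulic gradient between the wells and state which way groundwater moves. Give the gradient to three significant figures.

Pressure head at MW-1: ψ = P/(ρg) = 101×1000 / (1000 × 9.81) = 10.30 m.
Total head at MW-1: h = z + ψ = 127.46 + 10.30 = 137.76 m.
Total head at MW-6: h = 142.47 m (water level in the piezometer is the total head).
Head difference: h(MW-1) − h(MW-6) = 137.76 − 142.47 = -4.71 m.
Hydraulic gradient: i = |Δh| / L = 4.71 / 1257.3 = 0.00375.
Flow is from higher to lower head: from MW-6 toward MW-1, i.e. toward the east.

i ≈ 0.00375; groundwater flows toward the east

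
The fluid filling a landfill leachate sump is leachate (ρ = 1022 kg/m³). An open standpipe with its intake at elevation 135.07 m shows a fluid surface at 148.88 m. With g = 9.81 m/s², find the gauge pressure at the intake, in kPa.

P ≈ 138 kPa

Pressure head ψ = h − z = 148.88 − 135.07 = 13.81 m.
P = ρgψ = 1022 × 9.81 × 13.81 = 138457 Pa ≈ 138 kPa.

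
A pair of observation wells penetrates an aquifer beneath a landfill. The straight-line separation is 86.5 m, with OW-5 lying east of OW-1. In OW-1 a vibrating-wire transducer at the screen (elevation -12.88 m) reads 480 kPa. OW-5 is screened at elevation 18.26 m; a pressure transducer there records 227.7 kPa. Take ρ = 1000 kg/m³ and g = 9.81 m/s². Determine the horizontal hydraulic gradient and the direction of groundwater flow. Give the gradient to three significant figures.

i ≈ 0.0627; groundwater flows toward the west

Pressure head at OW-1: ψ = P/(ρg) = 480×1000 / (1000 × 9.81) = 48.93 m.
Total head at OW-1: h = z + ψ = -12.88 + 48.93 = 36.05 m.
Pressure head at OW-5: ψ = P/(ρg) = 227.7×1000 / (1000 × 9.81) = 23.21 m.
Total head at OW-5: h = z + ψ = 18.26 + 23.21 = 41.47 m.
Head difference: h(OW-1) − h(OW-5) = 36.05 − 41.47 = -5.42 m.
Hydraulic gradient: i = |Δh| / L = 5.42 / 86.5 = 0.0627.
Flow is from higher to lower head: from OW-5 toward OW-1, i.e. toward the west.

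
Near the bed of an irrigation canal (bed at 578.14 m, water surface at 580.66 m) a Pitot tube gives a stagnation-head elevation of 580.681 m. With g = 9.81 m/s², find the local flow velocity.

v ≈ 0.642 m/s

Near the bed, under hydrostatic conditions, the piezometric head (z + ψ) equals the free-surface elevation, 580.66 m.
Velocity head = total − piezometric = 580.681 − 580.66 = 0.021 m.
v = √(2g·h_v) = √(2 × 9.81 × 0.021) = 0.642 m/s.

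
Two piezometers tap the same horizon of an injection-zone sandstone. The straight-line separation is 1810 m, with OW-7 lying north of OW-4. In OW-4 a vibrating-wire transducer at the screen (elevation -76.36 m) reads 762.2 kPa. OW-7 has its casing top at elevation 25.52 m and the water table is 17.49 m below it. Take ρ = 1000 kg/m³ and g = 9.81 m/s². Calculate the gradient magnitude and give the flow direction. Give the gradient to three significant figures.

Pressure head at OW-4: ψ = P/(ρg) = 762.2×1000 / (1000 × 9.81) = 77.70 m.
Total head at OW-4: h = z + ψ = -76.36 + 77.70 = 1.34 m.
Total head at OW-7: h = 25.52 − 17.49 = 8.03 m.
Head difference: h(OW-4) − h(OW-7) = 1.34 − 8.03 = -6.69 m.
Hydraulic gradient: i = |Δh| / L = 6.69 / 1810 = 0.00370.
Flow is from higher to lower head: from OW-7 toward OW-4, i.e. toward the south.

i ≈ 0.00370; groundwater flows toward the south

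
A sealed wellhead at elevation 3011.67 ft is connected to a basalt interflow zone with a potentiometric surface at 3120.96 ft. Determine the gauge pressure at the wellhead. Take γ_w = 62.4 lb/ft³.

P ≈ 47.4 psi

Head above the cap: Δh = 3120.96 − 3011.67 = 109.29 ft.
P = γΔh/144 = 62.4 × 109.29 / 144 = 47.4 psi.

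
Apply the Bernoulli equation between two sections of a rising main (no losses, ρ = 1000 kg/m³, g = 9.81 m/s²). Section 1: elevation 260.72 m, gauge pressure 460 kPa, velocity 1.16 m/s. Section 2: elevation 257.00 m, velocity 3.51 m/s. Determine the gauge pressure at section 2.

Pressure head at 1: ψ₁ = P₁/(ρg) = 460×1000 / (1000 × 9.81) = 46.89 m.
Velocity heads: v₁²/2g = 1.16²/19.62 = 0.069 m; v₂²/2g = 3.51²/19.62 = 0.628 m.
Total head H = z₁ + ψ₁ + v₁²/2g = 260.72 + 46.89 + 0.069 = 307.68 m.
ψ₂ = H − z₂ − v₂²/2g = 307.68 − 257.00 − 0.628 = 50.05 m.
P₂ = ρgψ₂ = 1000 × 9.81 × 50.05 ≈ 491 kPa.

P₂ ≈ 491 kPa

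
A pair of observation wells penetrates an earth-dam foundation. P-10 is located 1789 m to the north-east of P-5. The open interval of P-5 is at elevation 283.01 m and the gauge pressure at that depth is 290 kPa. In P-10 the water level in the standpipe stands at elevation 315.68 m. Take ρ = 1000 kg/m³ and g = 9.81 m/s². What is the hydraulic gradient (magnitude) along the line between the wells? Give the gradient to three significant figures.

Pressure head at P-5: ψ = P/(ρg) = 290×1000 / (1000 × 9.81) = 29.56 m.
Total head at P-5: h = z + ψ = 283.01 + 29.56 = 312.57 m.
Total head at P-10: h = 315.68 m (water level in the piezometer is the total head).
Head difference: h(P-5) − h(P-10) = 312.57 − 315.68 = -3.11 m.
Hydraulic gradient: i = |Δh| / L = 3.11 / 1789 = 0.00174.

i ≈ 0.00174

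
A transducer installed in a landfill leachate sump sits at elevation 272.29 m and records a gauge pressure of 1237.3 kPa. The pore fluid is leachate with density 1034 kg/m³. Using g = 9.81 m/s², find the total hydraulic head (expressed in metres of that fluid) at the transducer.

ψ = P/(ρg) = 1237.3×1000 / (1034 × 9.81) = 121.98 m.
h = z + ψ = 272.29 + 121.98 = 394.27 m.

h ≈ 394.27 m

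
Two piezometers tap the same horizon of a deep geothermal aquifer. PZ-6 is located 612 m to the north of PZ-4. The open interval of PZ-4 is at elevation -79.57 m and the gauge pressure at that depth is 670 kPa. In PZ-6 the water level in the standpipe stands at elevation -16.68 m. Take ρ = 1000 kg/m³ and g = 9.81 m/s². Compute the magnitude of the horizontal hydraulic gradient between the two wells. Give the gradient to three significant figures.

Pressure head at PZ-4: ψ = P/(ρg) = 670×1000 / (1000 × 9.81) = 68.30 m.
Total head at PZ-4: h = z + ψ = -79.57 + 68.30 = -11.27 m.
Total head at PZ-6: h = -16.68 m (water level in the piezometer is the total head).
Head difference: h(PZ-4) − h(PZ-6) = -11.27 − (-16.68) = 5.41 m.
Hydraulic gradient: i = |Δh| / L = 5.41 / 612 = 0.00884.

i ≈ 0.00884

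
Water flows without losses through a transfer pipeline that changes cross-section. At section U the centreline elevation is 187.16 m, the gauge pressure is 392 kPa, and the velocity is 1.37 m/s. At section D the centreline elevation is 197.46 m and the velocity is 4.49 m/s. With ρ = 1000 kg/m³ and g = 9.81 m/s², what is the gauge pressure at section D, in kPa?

P₂ ≈ 282 kPa

Pressure head at U: ψ₁ = P₁/(ρg) = 392×1000 / (1000 × 9.81) = 39.96 m.
Velocity heads: v₁²/2g = 1.37²/19.62 = 0.096 m; v₂²/2g = 4.49²/19.62 = 1.028 m.
Total head H = z₁ + ψ₁ + v₁²/2g = 187.16 + 39.96 + 0.096 = 227.22 m.
ψ₂ = H − z₂ − v₂²/2g = 227.22 − 197.46 − 1.028 = 28.73 m.
P₂ = ρgψ₂ = 1000 × 9.81 × 28.73 ≈ 282 kPa.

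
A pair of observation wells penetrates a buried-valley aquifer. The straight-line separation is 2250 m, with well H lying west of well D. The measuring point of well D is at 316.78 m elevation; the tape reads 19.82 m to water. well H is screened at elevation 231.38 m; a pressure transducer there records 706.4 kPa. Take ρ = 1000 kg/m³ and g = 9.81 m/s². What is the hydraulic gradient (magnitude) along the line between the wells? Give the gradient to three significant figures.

i ≈ 0.00286

Total head at well D: h = 316.78 − 19.82 = 296.96 m.
Pressure head at well H: ψ = P/(ρg) = 706.4×1000 / (1000 × 9.81) = 72.01 m.
Total head at well H: h = z + ψ = 231.38 + 72.01 = 303.39 m.
Head difference: h(well D) − h(well H) = 296.96 − 303.39 = -6.43 m.
Hydraulic gradient: i = |Δh| / L = 6.43 / 2250 = 0.00286.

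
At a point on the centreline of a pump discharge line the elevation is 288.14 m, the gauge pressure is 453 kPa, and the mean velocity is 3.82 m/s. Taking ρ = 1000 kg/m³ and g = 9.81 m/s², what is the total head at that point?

h ≈ 335.06 m

Pressure head ψ = P/(ρg) = 453×1000 / (1000 × 9.81) = 46.18 m.
Velocity head = v²/(2g) = 3.82² / (2 × 9.81) = 0.744 m.
h = z + ψ + v²/(2g) = 288.14 + 46.18 + 0.744 = 335.06 m.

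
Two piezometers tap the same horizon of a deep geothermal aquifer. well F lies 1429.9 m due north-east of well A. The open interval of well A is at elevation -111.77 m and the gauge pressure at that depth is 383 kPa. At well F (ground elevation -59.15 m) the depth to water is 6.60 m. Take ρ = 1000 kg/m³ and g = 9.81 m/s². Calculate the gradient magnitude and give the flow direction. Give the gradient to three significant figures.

Pressure head at well A: ψ = P/(ρg) = 383×1000 / (1000 × 9.81) = 39.04 m.
Total head at well A: h = z + ψ = -111.77 + 39.04 = -72.73 m.
Total head at well F: h = -59.15 − 6.60 = -65.75 m.
Head difference: h(well A) − h(well F) = -72.73 − (-65.75) = -6.98 m.
Hydraulic gradient: i = |Δh| / L = 6.98 / 1429.9 = 0.00488.
Flow is from higher to lower head: from well F toward well A, i.e. toward the south-west.

i ≈ 0.00488; groundwater flows toward the south-west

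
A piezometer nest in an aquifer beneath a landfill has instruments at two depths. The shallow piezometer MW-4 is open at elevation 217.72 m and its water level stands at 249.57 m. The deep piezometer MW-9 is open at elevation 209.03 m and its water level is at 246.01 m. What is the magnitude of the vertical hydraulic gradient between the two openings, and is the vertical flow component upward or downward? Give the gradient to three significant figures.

|i_v| ≈ 0.410; vertical flow is downward

Total head at MW-4: h = 249.57 m (water level in the standpipe).
Total head at MW-9: h = 246.01 m.
Δh = h(MW-4) − h(MW-9) = 249.57 − 246.01 = 3.56 m.
Vertical separation Δz = 217.72 − 209.03 = 8.69 m.
|i_v| = |Δh| / Δz = 3.56 / 8.69 = 0.410.
Head is higher in the shallow piezometer, so vertical flow is downward (recharge condition).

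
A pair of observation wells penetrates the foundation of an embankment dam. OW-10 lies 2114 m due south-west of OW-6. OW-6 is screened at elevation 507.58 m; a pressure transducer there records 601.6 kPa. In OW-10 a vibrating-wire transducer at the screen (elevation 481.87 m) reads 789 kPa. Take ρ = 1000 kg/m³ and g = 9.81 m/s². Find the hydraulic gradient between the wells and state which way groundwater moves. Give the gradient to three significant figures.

i ≈ 0.00313; groundwater flows toward the south-west

Pressure head at OW-6: ψ = P/(ρg) = 601.6×1000 / (1000 × 9.81) = 61.33 m.
Total head at OW-6: h = z + ψ = 507.58 + 61.33 = 568.91 m.
Pressure head at OW-10: ψ = P/(ρg) = 789×1000 / (1000 × 9.81) = 80.43 m.
Total head at OW-10: h = z + ψ = 481.87 + 80.43 = 562.30 m.
Head difference: h(OW-6) − h(OW-10) = 568.91 − 562.30 = 6.61 m.
Hydraulic gradient: i = |Δh| / L = 6.61 / 2114 = 0.00313.
Flow is from higher to lower head: from OW-6 toward OW-10, i.e. toward the south-west.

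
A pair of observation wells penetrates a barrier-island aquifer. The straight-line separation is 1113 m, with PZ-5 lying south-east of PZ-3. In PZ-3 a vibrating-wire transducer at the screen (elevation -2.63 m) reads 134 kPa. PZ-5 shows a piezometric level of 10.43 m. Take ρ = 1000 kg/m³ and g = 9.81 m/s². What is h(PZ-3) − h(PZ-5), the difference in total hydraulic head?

Pressure head at PZ-3: ψ = P/(ρg) = 134×1000 / (1000 × 9.81) = 13.66 m.
Total head at PZ-3: h = z + ψ = -2.63 + 13.66 = 11.03 m.
Total head at PZ-5: h = 10.43 m (water level in the piezometer is the total head).
Head difference: h(PZ-3) − h(PZ-5) = 11.03 − 10.43 = 0.60 m.

Δh ≈ 0.60 m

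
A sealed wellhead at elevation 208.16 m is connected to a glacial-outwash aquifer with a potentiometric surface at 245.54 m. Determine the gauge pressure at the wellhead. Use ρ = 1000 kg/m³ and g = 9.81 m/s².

P ≈ 367 kPa

Head above the cap: Δh = 245.54 − 208.16 = 37.38 m.
P = ρgΔh = 1000 × 9.81 × 37.38 = 366698 Pa ≈ 367 kPa.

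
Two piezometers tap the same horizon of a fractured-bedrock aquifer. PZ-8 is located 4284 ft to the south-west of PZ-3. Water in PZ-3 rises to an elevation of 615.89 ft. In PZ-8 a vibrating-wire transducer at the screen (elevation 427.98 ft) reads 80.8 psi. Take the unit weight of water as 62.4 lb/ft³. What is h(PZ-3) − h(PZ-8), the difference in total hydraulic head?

Total head at PZ-3: h = 615.89 ft (water level in the piezometer is the total head).
Pressure head at PZ-8: ψ = 144·P/γ = 144 × 80.8 / 62.4 = 186.46 ft.
Total head at PZ-8: h = z + ψ = 427.98 + 186.46 = 614.44 ft.
Head difference: h(PZ-3) − h(PZ-8) = 615.89 − 614.44 = 1.45 ft.

Δh ≈ 1.45 ft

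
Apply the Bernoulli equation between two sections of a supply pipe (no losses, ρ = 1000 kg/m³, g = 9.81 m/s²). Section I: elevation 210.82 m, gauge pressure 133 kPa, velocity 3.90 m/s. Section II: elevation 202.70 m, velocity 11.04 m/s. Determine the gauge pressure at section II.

Pressure head at I: ψ₁ = P₁/(ρg) = 133×1000 / (1000 × 9.81) = 13.56 m.
Velocity heads: v₁²/2g = 3.90²/19.62 = 0.775 m; v₂²/2g = 11.04²/19.62 = 6.212 m.
Total head H = z₁ + ψ₁ + v₁²/2g = 210.82 + 13.56 + 0.775 = 225.16 m.
ψ₂ = H − z₂ − v₂²/2g = 225.16 − 202.70 − 6.212 = 16.25 m.
P₂ = ρgψ₂ = 1000 × 9.81 × 16.25 ≈ 159 kPa.

P₂ ≈ 159 kPa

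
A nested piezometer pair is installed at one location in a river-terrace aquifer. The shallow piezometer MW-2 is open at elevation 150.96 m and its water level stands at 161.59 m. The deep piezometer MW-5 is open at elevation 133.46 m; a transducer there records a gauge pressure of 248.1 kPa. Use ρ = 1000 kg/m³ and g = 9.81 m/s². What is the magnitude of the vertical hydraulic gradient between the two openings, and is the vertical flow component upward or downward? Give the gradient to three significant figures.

|i_v| ≈ 0.162; vertical flow is downward

Total head at MW-2: h = 161.59 m (water level in the standpipe).
Pressure head at MW-5: ψ = P/(ρg) = 248.1×1000 / (1000 × 9.81) = 25.29 m.
Total head at MW-5: h = z + ψ = 133.46 + 25.29 = 158.75 m.
Δh = h(MW-2) − h(MW-5) = 161.59 − 158.75 = 2.84 m.
Vertical separation Δz = 150.96 − 133.46 = 17.50 m.
|i_v| = |Δh| / Δz = 2.84 / 17.50 = 0.162.
Head is higher in the shallow piezometer, so vertical flow is downward (recharge condition).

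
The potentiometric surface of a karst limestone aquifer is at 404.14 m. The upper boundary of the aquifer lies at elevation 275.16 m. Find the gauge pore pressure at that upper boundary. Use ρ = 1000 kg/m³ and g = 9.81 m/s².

P ≈ 1270 kPa

Pressure head at the aquifer top: ψ = h − z = 404.14 − 275.16 = 128.98 m.
P = ρgψ = 1000 × 9.81 × 128.98 = 1265294 Pa ≈ 1270 kPa.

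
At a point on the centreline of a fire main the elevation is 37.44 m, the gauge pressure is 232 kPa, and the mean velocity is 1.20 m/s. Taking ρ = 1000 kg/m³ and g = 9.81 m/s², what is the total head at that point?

Pressure head ψ = P/(ρg) = 232×1000 / (1000 × 9.81) = 23.65 m.
Velocity head = v²/(2g) = 1.20² / (2 × 9.81) = 0.073 m.
h = z + ψ + v²/(2g) = 37.44 + 23.65 + 0.073 = 61.16 m.

h ≈ 61.16 m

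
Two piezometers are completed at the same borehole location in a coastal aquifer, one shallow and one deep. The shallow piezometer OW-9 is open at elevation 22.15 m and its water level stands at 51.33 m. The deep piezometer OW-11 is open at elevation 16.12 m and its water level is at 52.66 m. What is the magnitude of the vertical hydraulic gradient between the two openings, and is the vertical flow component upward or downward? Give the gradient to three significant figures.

|i_v| ≈ 0.221; vertical flow is upward

Total head at OW-9: h = 51.33 m (water level in the standpipe).
Total head at OW-11: h = 52.66 m.
Δh = h(OW-9) − h(OW-11) = 51.33 − 52.66 = -1.33 m.
Vertical separation Δz = 22.15 − 16.12 = 6.03 m.
|i_v| = |Δh| / Δz = 1.33 / 6.03 = 0.221.
Head is higher in the deep piezometer, so vertical flow is upward (discharge condition).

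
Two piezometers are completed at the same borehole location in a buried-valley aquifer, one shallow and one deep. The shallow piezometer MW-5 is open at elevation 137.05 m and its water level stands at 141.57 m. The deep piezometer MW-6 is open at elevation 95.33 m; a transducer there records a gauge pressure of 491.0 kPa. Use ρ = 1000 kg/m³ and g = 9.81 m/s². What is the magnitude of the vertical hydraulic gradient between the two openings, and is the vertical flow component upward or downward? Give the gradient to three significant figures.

|i_v| ≈ 0.0913; vertical flow is upward

Total head at MW-5: h = 141.57 m (water level in the standpipe).
Pressure head at MW-6: ψ = P/(ρg) = 491.0×1000 / (1000 × 9.81) = 50.05 m.
Total head at MW-6: h = z + ψ = 95.33 + 50.05 = 145.38 m.
Δh = h(MW-5) − h(MW-6) = 141.57 − 145.38 = -3.81 m.
Vertical separation Δz = 137.05 − 95.33 = 41.72 m.
|i_v| = |Δh| / Δz = 3.81 / 41.72 = 0.0913.
Head is higher in the deep piezometer, so vertical flow is upward (discharge condition).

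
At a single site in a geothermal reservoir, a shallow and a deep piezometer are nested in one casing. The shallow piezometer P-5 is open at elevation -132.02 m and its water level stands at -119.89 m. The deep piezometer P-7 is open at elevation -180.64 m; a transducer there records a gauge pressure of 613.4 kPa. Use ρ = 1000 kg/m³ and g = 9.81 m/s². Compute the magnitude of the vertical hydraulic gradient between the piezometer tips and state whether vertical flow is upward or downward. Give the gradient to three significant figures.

Total head at P-5: h = -119.89 m (water level in the standpipe).
Pressure head at P-7: ψ = P/(ρg) = 613.4×1000 / (1000 × 9.81) = 62.53 m.
Total head at P-7: h = z + ψ = -180.64 + 62.53 = -118.11 m.
Δh = h(P-5) − h(P-7) = -119.89 − (-118.11) = -1.78 m.
Vertical separation Δz = -132.02 − (-180.64) = 48.62 m.
|i_v| = |Δh| / Δz = 1.78 / 48.62 = 0.0366.
Head is higher in the deep piezometer, so vertical flow is upward (discharge condition).

|i_v| ≈ 0.0366; vertical flow is upward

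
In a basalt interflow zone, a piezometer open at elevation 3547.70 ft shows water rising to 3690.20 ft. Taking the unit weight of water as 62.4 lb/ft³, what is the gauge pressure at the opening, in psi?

P ≈ 61.8 psi

Pressure head ψ = h − z = 3690.20 − 3547.70 = 142.50 ft.
P = γ·ψ / 144 = 62.4 × 142.50 / 144 = 61.8 psi.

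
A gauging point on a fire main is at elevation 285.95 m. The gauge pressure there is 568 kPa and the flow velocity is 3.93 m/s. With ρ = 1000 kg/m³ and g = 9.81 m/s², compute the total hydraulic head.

h ≈ 344.64 m

Pressure head ψ = P/(ρg) = 568×1000 / (1000 × 9.81) = 57.90 m.
Velocity head = v²/(2g) = 3.93² / (2 × 9.81) = 0.787 m.
h = z + ψ + v²/(2g) = 285.95 + 57.90 + 0.787 = 344.64 m.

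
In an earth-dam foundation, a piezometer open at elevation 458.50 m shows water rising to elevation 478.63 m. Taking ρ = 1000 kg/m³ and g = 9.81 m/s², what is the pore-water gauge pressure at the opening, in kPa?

P ≈ 197 kPa

Pressure head ψ = h − z = 478.63 − 458.50 = 20.13 m.
P = ρgψ = 1000 × 9.81 × 20.13 = 197475 Pa ≈ 197 kPa.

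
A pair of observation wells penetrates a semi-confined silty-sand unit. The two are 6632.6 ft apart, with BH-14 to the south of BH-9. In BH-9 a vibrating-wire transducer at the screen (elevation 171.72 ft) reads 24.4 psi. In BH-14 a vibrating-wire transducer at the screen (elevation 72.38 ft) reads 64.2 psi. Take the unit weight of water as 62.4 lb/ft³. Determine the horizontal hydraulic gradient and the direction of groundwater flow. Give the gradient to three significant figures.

Pressure head at BH-9: ψ = 144·P/γ = 144 × 24.4 / 62.4 = 56.31 ft.
Total head at BH-9: h = z + ψ = 171.72 + 56.31 = 228.03 ft.
Pressure head at BH-14: ψ = 144·P/γ = 144 × 64.2 / 62.4 = 148.15 ft.
Total head at BH-14: h = z + ψ = 72.38 + 148.15 = 220.53 ft.
Head difference: h(BH-9) − h(BH-14) = 228.03 − 220.53 = 7.50 ft.
Hydraulic gradient: i = |Δh| / L = 7.50 / 6632.6 = 0.00113.
Flow is from higher to lower head: from BH-9 toward BH-14, i.e. toward the south.

i ≈ 0.00113; groundwater flows toward the south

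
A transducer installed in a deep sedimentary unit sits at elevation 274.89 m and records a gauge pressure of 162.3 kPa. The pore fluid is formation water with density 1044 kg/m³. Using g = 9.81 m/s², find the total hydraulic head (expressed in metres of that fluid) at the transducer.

ψ = P/(ρg) = 162.3×1000 / (1044 × 9.81) = 15.85 m.
h = z + ψ = 274.89 + 15.85 = 290.74 m.

h ≈ 290.74 m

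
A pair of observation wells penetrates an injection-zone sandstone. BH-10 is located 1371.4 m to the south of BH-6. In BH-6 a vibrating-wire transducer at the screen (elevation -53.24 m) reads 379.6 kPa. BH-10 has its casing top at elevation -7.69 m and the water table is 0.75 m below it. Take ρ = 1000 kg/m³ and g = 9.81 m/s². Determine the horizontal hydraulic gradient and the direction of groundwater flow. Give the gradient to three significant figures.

i ≈ 0.00445; groundwater flows toward the north

Pressure head at BH-6: ψ = P/(ρg) = 379.6×1000 / (1000 × 9.81) = 38.70 m.
Total head at BH-6: h = z + ψ = -53.24 + 38.70 = -14.54 m.
Total head at BH-10: h = -7.69 − 0.75 = -8.44 m.
Head difference: h(BH-6) − h(BH-10) = -14.54 − (-8.44) = -6.10 m.
Hydraulic gradient: i = |Δh| / L = 6.10 / 1371.4 = 0.00445.
Flow is from higher to lower head: from BH-10 toward BH-6, i.e. toward the north.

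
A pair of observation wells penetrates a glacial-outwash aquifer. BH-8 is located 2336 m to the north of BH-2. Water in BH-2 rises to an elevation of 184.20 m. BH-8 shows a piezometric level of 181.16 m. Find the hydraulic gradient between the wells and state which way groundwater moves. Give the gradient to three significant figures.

i ≈ 0.00130; groundwater flows toward the north

Total head at BH-2: h = 184.20 m (water level in the piezometer is the total head).
Total head at BH-8: h = 181.16 m (water level in the piezometer is the total head).
Head difference: h(BH-2) − h(BH-8) = 184.20 − 181.16 = 3.04 m.
Hydraulic gradient: i = |Δh| / L = 3.04 / 2336 = 0.00130.
Flow is from higher to lower head: from BH-2 toward BH-8, i.e. toward the north.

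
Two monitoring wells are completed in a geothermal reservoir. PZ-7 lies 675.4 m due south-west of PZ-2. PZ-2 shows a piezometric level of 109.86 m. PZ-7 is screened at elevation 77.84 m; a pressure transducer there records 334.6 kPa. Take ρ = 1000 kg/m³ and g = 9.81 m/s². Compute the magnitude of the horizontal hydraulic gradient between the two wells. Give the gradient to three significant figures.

Total head at PZ-2: h = 109.86 m (water level in the piezometer is the total head).
Pressure head at PZ-7: ψ = P/(ρg) = 334.6×1000 / (1000 × 9.81) = 34.11 m.
Total head at PZ-7: h = z + ψ = 77.84 + 34.11 = 111.95 m.
Head difference: h(PZ-2) − h(PZ-7) = 109.86 − 111.95 = -2.09 m.
Hydraulic gradient: i = |Δh| / L = 2.09 / 675.4 = 0.00309.

i ≈ 0.00309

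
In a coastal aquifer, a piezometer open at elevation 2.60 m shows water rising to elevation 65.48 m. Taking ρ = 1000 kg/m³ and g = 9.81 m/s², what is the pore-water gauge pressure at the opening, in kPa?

Pressure head ψ = h − z = 65.48 − 2.60 = 62.88 m.
P = ρgψ = 1000 × 9.81 × 62.88 = 616853 Pa ≈ 617 kPa.

P ≈ 617 kPa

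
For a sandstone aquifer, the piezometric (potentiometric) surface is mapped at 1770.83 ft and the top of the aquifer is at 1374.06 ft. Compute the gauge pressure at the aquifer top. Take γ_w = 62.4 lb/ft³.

Pressure head at the aquifer top: ψ = h − z = 1770.83 − 1374.06 = 396.77 ft.
P = γψ/144 = 62.4 × 396.77 / 144 = 172 psi.

P ≈ 172 psi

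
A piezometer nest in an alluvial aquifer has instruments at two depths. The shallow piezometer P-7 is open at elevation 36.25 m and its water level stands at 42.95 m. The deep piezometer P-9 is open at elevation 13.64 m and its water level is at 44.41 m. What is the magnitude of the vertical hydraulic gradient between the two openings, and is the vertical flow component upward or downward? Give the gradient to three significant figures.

|i_v| ≈ 0.0646; vertical flow is upward

Total head at P-7: h = 42.95 m (water level in the standpipe).
Total head at P-9: h = 44.41 m.
Δh = h(P-7) − h(P-9) = 42.95 − 44.41 = -1.46 m.
Vertical separation Δz = 36.25 − 13.64 = 22.61 m.
|i_v| = |Δh| / Δz = 1.46 / 22.61 = 0.0646.
Head is higher in the deep piezometer, so vertical flow is upward (discharge condition).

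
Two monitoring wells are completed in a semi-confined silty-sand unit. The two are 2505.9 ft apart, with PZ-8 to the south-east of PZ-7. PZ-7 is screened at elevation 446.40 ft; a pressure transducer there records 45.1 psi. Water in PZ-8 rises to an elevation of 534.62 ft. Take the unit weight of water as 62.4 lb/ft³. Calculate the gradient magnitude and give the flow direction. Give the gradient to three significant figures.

i ≈ 0.00633; groundwater flows toward the south-east

Pressure head at PZ-7: ψ = 144·P/γ = 144 × 45.1 / 62.4 = 104.08 ft.
Total head at PZ-7: h = z + ψ = 446.40 + 104.08 = 550.48 ft.
Total head at PZ-8: h = 534.62 ft (water level in the piezometer is the total head).
Head difference: h(PZ-7) − h(PZ-8) = 550.48 − 534.62 = 15.86 ft.
Hydraulic gradient: i = |Δh| / L = 15.86 / 2505.9 = 0.00633.
Flow is from higher to lower head: from PZ-7 toward PZ-8, i.e. toward the south-east.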